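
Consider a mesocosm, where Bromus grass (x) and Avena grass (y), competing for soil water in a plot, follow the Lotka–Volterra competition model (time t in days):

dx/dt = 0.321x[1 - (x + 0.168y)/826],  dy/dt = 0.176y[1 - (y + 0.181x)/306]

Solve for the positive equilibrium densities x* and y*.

Setting both brackets to zero gives the nullclines x + 0.168y = 826 and 0.181x + y = 306.
Substituting y = 306 - 0.181x into the first: x(1 - 0.168·0.181) = 826 - 0.168·306.
So x* = 775/0.97 = 799, and then y* = 306 - 0.181·799 = 161.

x* ≈ 799, y* ≈ 161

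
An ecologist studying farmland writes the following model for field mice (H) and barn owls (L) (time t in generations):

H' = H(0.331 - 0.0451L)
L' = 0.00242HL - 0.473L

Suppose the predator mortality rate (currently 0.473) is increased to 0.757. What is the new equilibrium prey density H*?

At the interior fixed point, setting dL/dt = 0 with L > 0 fixes H* = (predator death rate)/(HL coefficient) — independent of the other coefficients.
With the change, H* = 0.757/0.00242 = 313; it rises from 195.

H* ≈ 313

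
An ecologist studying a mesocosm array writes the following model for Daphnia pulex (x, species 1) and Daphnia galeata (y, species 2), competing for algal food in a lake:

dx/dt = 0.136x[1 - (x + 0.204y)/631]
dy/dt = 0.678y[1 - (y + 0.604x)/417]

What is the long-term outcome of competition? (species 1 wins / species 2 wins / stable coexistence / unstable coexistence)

stable coexistence

Compare the nullcline intercepts: K1/α12 = 631/0.204 = 3090 > K2 = 417; K2/α21 = 417/0.604 = 690 > K1 = 631.
Since both inequalities hold, each species can invade when rare, so the interior equilibrium is stable.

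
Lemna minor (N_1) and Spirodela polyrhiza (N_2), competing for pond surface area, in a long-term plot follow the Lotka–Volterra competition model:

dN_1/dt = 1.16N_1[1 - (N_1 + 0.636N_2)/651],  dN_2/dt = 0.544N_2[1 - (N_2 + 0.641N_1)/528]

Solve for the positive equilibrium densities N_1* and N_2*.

N_1* ≈ 532, N_2* ≈ 187

Setting both brackets to zero gives the nullclines N_1 + 0.636N_2 = 651 and 0.641N_1 + N_2 = 528.
Substituting N_2 = 528 - 0.641N_1 into the first: N_1(1 - 0.636·0.641) = 651 - 0.636·528.
So N_1* = 315/0.592 = 532, and then N_2* = 528 - 0.641·532 = 187.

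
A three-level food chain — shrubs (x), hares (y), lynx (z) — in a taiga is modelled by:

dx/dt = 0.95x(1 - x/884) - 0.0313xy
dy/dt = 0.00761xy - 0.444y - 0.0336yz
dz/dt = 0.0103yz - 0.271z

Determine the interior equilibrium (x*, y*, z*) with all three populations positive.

x* ≈ 118, y* ≈ 26.3, z* ≈ 13.4

From dz/dt = 0: 0.0103y* = 0.271, so y* = 26.3.
From dx/dt = 0: 0.95(1 - x*/884) = 0.0313·26.3, giving x* = 884·(1 - 0.867) = 118.
From dy/dt = 0: 0.00761·118 - 0.444 = 0.0336z*, so z* = 0.452/0.0336 = 13.4.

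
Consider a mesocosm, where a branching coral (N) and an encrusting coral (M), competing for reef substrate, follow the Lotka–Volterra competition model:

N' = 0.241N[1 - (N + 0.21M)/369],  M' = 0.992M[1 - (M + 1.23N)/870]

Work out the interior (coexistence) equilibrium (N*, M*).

N* ≈ 251, M* ≈ 561

Setting both brackets to zero gives the nullclines N + 0.21M = 369 and 1.23N + M = 870.
Substituting M = 870 - 1.23N into the first: N(1 - 0.21·1.23) = 369 - 0.21·870.
So N* = 186/0.742 = 251, and then M* = 870 - 1.23·251 = 561.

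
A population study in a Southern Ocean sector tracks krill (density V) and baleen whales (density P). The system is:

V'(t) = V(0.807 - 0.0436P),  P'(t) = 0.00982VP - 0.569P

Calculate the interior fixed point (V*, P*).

V* ≈ 57.9, P* ≈ 18.5

Set dP/dt = 0 with P > 0: 0.00982V - 0.569 = 0, so V* = 0.569/0.00982 = 57.9.
Set dV/dt = 0 with V > 0: 0.807 - 0.0436P = 0, so P* = 0.807/0.0436 = 18.5.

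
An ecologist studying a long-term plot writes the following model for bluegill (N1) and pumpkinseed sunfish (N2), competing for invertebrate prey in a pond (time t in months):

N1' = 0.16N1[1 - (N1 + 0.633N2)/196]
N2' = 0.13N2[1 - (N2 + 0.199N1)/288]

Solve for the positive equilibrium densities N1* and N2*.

Setting both brackets to zero gives the nullclines N1 + 0.633N2 = 196 and 0.199N1 + N2 = 288.
Substituting N2 = 288 - 0.199N1 into the first: N1(1 - 0.633·0.199) = 196 - 0.633·288.
So N1* = 13.7/0.874 = 15.7, and then N2* = 288 - 0.199·15.7 = 285.

N1* ≈ 15.7, N2* ≈ 285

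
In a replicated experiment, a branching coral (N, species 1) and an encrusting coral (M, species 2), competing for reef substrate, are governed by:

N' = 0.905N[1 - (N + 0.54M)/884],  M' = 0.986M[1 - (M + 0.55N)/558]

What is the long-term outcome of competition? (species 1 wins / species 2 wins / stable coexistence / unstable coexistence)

stable coexistence

Compare the nullcline intercepts: K1/α12 = 884/0.54 = 1640 > K2 = 558; K2/α21 = 558/0.55 = 1010 > K1 = 884.
Since both inequalities hold, each species can invade when rare, so the interior equilibrium is stable.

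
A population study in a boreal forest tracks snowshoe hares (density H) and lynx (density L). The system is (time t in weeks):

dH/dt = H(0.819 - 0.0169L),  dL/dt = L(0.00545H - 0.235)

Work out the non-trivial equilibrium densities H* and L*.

Set dL/dt = 0 with L > 0: 0.00545H - 0.235 = 0, so H* = 0.235/0.00545 = 43.1.
Set dH/dt = 0 with H > 0: 0.819 - 0.0169L = 0, so L* = 0.819/0.0169 = 48.5.

H* ≈ 43.1, L* ≈ 48.5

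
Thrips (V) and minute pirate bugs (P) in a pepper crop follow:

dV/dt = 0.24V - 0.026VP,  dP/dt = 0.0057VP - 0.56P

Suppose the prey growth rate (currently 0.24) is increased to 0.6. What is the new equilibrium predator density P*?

At the interior fixed point, setting dV/dt = 0 with V > 0 fixes P* = (prey growth rate)/(VP coefficient) — independent of the other coefficients.
With the change, P* = 0.6/0.026 = 23.1; it rises from 9.23.

P* ≈ 23.1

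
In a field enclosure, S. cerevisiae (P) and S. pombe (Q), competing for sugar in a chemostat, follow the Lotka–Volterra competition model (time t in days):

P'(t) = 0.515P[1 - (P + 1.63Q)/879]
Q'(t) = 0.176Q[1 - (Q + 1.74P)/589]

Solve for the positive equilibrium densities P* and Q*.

P* ≈ 44.2, Q* ≈ 512

Setting both brackets to zero gives the nullclines P + 1.63Q = 879 and 1.74P + Q = 589.
Substituting Q = 589 - 1.74P into the first: P(1 - 1.63·1.74) = 879 - 1.63·589.
So P* = -81.1/-1.84 = 44.2, and then Q* = 589 - 1.74·44.2 = 512.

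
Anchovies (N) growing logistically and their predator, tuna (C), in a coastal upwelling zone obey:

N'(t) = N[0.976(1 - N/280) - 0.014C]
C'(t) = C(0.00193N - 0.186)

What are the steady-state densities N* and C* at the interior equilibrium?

From dC/dt = 0 with C > 0: 0.00193N* = 0.186, so N* = 96.4.
Substitute into dN/dt = 0: 0.976(1 - 96.4/280) = 0.014C*.
The bracket is 0.656, giving C* = 0.64/0.014 = 45.7.

N* ≈ 96.4, C* ≈ 45.7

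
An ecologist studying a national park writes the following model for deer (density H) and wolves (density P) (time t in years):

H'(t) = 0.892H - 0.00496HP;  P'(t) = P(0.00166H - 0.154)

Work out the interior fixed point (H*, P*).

H* ≈ 92.8, P* ≈ 180

Set dP/dt = 0 with P > 0: 0.00166H - 0.154 = 0, so H* = 0.154/0.00166 = 92.8.
Set dH/dt = 0 with H > 0: 0.892 - 0.00496P = 0, so P* = 0.892/0.00496 = 180.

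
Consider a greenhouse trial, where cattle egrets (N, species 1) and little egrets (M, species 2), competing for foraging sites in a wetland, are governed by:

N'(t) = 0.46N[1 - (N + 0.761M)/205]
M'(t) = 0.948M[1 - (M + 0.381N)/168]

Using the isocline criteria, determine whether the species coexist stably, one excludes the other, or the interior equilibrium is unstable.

Compare the nullcline intercepts: K1/α12 = 205/0.761 = 269 > K2 = 168; K2/α21 = 168/0.381 = 441 > K1 = 205.
Since both inequalities hold, each species can invade when rare, so the interior equilibrium is stable.

stable coexistence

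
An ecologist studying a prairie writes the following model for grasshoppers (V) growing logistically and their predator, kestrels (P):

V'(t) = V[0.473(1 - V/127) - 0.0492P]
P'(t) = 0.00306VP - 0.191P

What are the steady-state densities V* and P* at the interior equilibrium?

From dP/dt = 0 with P > 0: 0.00306V* = 0.191, so V* = 62.4.
Substitute into dV/dt = 0: 0.473(1 - 62.4/127) = 0.0492P*.
The bracket is 0.509, giving P* = 0.241/0.0492 = 4.89.

V* ≈ 62.4, P* ≈ 4.89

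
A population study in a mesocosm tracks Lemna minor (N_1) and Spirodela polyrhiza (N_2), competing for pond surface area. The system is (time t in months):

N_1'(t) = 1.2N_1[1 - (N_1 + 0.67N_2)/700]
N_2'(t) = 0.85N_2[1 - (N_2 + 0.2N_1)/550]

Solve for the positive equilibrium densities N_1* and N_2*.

Setting both brackets to zero gives the nullclines N_1 + 0.67N_2 = 700 and 0.2N_1 + N_2 = 550.
Substituting N_2 = 550 - 0.2N_1 into the first: N_1(1 - 0.67·0.2) = 700 - 0.67·550.
So N_1* = 332/0.866 = 383, and then N_2* = 550 - 0.2·383 = 473.

N_1* ≈ 383, N_2* ≈ 473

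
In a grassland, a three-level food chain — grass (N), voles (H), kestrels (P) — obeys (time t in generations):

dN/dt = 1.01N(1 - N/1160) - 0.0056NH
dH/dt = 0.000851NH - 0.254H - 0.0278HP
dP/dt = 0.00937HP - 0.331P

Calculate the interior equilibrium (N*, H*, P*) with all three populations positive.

From dP/dt = 0: 0.00937H* = 0.331, so H* = 35.3.
From dN/dt = 0: 1.01(1 - N*/1160) = 0.0056·35.3, giving N* = 1160·(1 - 0.196) = 933.
From dH/dt = 0: 0.000851·933 - 0.254 = 0.0278P*, so P* = 0.54/0.0278 = 19.4.

N* ≈ 933, H* ≈ 35.3, P* ≈ 19.4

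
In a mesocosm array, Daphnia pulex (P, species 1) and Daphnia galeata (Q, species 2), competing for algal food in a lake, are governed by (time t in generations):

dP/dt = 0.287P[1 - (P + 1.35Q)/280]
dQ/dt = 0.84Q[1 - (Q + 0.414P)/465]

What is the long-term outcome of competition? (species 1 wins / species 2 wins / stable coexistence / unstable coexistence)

species 2 excludes species 1

Compare the nullcline intercepts: K1/α12 = 280/1.35 = 207 < K2 = 465; K2/α21 = 465/0.414 = 1120 > K1 = 280.
Since the inequalities point opposite ways, species 2 can invade but species 1 cannot.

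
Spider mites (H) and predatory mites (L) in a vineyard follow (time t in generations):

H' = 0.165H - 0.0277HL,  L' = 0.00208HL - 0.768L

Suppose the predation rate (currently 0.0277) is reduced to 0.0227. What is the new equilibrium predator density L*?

L* ≈ 7.27

At the interior fixed point, setting dH/dt = 0 with H > 0 fixes L* = (prey growth rate)/(HL coefficient) — independent of the other coefficients.
With the change, L* = 0.165/0.0227 = 7.27; it rises from 5.96.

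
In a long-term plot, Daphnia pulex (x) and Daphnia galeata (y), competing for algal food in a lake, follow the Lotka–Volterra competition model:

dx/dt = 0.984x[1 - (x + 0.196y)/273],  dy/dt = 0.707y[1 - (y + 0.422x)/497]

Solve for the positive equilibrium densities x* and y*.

x* ≈ 191, y* ≈ 416

Setting both brackets to zero gives the nullclines x + 0.196y = 273 and 0.422x + y = 497.
Substituting y = 497 - 0.422x into the first: x(1 - 0.196·0.422) = 273 - 0.196·497.
So x* = 176/0.917 = 191, and then y* = 497 - 0.422·191 = 416.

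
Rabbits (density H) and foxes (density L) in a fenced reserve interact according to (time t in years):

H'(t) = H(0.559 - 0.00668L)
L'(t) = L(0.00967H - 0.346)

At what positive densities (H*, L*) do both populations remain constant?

H* ≈ 35.8, L* ≈ 83.7

Set dL/dt = 0 with L > 0: 0.00967H - 0.346 = 0, so H* = 0.346/0.00967 = 35.8.
Set dH/dt = 0 with H > 0: 0.559 - 0.00668L = 0, so L* = 0.559/0.00668 = 83.7.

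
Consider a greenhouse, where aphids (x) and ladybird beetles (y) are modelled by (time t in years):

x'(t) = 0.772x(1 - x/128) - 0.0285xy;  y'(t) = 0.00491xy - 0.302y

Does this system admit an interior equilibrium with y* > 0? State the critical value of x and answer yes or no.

The predator equation gives dy/dt > 0 only when x > 0.302/0.00491 = 61.5.
Without the predator, x → K = 128. Since 128 > 61.5, the predator can invade and persist.

Threshold x = 61.5; K > 61.5, so yes, the predator persists.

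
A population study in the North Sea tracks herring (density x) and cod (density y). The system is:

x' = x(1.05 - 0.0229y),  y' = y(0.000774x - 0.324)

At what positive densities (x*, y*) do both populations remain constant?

x* ≈ 419, y* ≈ 45.9

Set dy/dt = 0 with y > 0: 0.000774x - 0.324 = 0, so x* = 0.324/0.000774 = 419.
Set dx/dt = 0 with x > 0: 1.05 - 0.0229y = 0, so y* = 1.05/0.0229 = 45.9.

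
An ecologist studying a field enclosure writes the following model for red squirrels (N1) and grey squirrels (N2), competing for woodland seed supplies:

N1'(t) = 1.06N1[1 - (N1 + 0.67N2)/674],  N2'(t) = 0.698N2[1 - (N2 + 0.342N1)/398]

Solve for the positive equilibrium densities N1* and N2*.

Setting both brackets to zero gives the nullclines N1 + 0.67N2 = 674 and 0.342N1 + N2 = 398.
Substituting N2 = 398 - 0.342N1 into the first: N1(1 - 0.67·0.342) = 674 - 0.67·398.
So N1* = 407/0.771 = 528, and then N2* = 398 - 0.342·528 = 217.

N1* ≈ 528, N2* ≈ 217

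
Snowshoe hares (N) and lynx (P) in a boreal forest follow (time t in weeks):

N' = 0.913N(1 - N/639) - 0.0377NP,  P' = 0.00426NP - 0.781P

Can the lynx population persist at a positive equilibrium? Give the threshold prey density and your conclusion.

The predator equation gives dP/dt > 0 only when N > 0.781/0.00426 = 183.
Without the predator, N → K = 639. Since 639 > 183, the predator can invade and persist.

Threshold N = 183; K > 183, so yes, the predator persists.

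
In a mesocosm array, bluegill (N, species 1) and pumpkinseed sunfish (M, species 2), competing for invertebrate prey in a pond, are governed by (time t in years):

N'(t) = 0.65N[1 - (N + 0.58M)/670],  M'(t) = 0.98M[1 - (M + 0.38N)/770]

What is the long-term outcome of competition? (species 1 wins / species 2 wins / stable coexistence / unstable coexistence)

Compare the nullcline intercepts: K1/α12 = 670/0.58 = 1160 > K2 = 770; K2/α21 = 770/0.38 = 2030 > K1 = 670.
Since both inequalities hold, each species can invade when rare, so the interior equilibrium is stable.

stable coexistence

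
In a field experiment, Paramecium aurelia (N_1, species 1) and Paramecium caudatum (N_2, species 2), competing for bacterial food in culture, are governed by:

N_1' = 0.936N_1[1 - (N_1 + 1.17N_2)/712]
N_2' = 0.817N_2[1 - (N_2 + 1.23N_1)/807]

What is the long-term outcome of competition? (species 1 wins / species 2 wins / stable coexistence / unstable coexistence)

unstable coexistence (outcome depends on initial conditions)

Compare the nullcline intercepts: K1/α12 = 712/1.17 = 609 < K2 = 807; K2/α21 = 807/1.23 = 656 < K1 = 712.
Since both are reversed, neither can invade when rare; the interior point is a saddle.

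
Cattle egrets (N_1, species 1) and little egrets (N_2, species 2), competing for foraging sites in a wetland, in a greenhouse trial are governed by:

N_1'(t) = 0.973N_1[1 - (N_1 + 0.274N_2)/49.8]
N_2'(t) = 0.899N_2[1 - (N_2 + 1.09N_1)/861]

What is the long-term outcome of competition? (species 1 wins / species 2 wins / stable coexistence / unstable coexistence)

species 2 excludes species 1

Compare the nullcline intercepts: K1/α12 = 49.8/0.274 = 182 < K2 = 861; K2/α21 = 861/1.09 = 790 > K1 = 49.8.
Since the inequalities point opposite ways, species 2 can invade but species 1 cannot.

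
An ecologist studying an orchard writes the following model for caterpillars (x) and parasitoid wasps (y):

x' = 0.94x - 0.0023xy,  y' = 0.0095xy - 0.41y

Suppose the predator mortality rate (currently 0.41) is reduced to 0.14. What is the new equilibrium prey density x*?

At the interior fixed point, setting dy/dt = 0 with y > 0 fixes x* = (predator death rate)/(xy coefficient) — independent of the other coefficients.
With the change, x* = 0.14/0.0095 = 14.7; it falls from 43.2.

x* ≈ 14.7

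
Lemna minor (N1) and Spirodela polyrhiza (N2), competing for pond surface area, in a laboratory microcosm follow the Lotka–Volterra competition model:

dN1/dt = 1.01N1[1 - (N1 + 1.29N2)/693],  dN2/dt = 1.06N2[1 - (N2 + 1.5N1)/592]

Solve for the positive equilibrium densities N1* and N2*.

N1* ≈ 75.6, N2* ≈ 479

Setting both brackets to zero gives the nullclines N1 + 1.29N2 = 693 and 1.5N1 + N2 = 592.
Substituting N2 = 592 - 1.5N1 into the first: N1(1 - 1.29·1.5) = 693 - 1.29·592.
So N1* = -70.7/-0.935 = 75.6, and then N2* = 592 - 1.5·75.6 = 479.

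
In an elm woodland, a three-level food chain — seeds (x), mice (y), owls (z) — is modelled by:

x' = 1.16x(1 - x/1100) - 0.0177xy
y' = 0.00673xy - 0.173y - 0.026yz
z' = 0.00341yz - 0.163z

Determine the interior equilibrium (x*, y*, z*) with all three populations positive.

From dz/dt = 0: 0.00341y* = 0.163, so y* = 47.8.
From dx/dt = 0: 1.16(1 - x*/1100) = 0.0177·47.8, giving x* = 1100·(1 - 0.729) = 298.
From dy/dt = 0: 0.00673·298 - 0.173 = 0.026z*, so z* = 1.83/0.026 = 70.4.

x* ≈ 298, y* ≈ 47.8, z* ≈ 70.4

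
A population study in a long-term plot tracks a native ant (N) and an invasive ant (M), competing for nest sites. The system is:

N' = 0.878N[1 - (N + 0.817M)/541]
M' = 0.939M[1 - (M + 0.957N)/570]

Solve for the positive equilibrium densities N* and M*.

Setting both brackets to zero gives the nullclines N + 0.817M = 541 and 0.957N + M = 570.
Substituting M = 570 - 0.957N into the first: N(1 - 0.817·0.957) = 541 - 0.817·570.
So N* = 75.3/0.218 = 345, and then M* = 570 - 0.957·345 = 240.

N* ≈ 345, M* ≈ 240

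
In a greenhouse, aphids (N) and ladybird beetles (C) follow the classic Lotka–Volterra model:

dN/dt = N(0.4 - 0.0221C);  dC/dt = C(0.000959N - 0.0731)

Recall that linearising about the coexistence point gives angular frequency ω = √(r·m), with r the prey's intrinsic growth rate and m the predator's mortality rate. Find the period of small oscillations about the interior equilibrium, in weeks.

T ≈ 36.7 weeks

Here r = 0.4 and m = 0.0731, so r·m = 0.0292.
ω = √0.0292 = 0.171 per week, hence T = 2π/ω ≈ 36.7 weeks.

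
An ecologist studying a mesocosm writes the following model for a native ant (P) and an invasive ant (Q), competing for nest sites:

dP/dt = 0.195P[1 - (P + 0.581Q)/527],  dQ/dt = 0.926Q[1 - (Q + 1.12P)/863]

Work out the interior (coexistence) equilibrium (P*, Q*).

Setting both brackets to zero gives the nullclines P + 0.581Q = 527 and 1.12P + Q = 863.
Substituting Q = 863 - 1.12P into the first: P(1 - 0.581·1.12) = 527 - 0.581·863.
So P* = 25.6/0.349 = 73.3, and then Q* = 863 - 1.12·73.3 = 781.

P* ≈ 73.3, Q* ≈ 781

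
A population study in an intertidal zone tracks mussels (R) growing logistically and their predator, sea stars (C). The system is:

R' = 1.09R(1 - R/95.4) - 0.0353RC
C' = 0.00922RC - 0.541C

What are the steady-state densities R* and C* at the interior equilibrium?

From dC/dt = 0 with C > 0: 0.00922R* = 0.541, so R* = 58.7.
Substitute into dR/dt = 0: 1.09(1 - 58.7/95.4) = 0.0353C*.
The bracket is 0.385, giving C* = 0.42/0.0353 = 11.9.

R* ≈ 58.7, C* ≈ 11.9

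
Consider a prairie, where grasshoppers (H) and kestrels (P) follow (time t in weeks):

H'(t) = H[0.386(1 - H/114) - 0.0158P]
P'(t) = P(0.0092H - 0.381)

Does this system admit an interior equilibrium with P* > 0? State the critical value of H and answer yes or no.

Threshold H = 41.4; K > 41.4, so yes, the predator persists.

The predator equation gives dP/dt > 0 only when H > 0.381/0.0092 = 41.4.
Without the predator, H → K = 114. Since 114 > 41.4, the predator can invade and persist.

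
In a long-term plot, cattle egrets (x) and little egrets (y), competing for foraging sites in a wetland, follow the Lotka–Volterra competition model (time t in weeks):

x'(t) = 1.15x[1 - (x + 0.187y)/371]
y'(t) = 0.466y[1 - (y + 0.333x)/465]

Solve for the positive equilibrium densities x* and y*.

Setting both brackets to zero gives the nullclines x + 0.187y = 371 and 0.333x + y = 465.
Substituting y = 465 - 0.333x into the first: x(1 - 0.187·0.333) = 371 - 0.187·465.
So x* = 284/0.938 = 303, and then y* = 465 - 0.333·303 = 364.

x* ≈ 303, y* ≈ 364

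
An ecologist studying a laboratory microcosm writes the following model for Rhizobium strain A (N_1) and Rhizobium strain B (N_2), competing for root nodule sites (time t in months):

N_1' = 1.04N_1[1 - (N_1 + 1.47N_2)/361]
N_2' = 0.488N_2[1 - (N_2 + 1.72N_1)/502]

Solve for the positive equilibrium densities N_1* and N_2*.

N_1* ≈ 247, N_2* ≈ 77.8

Setting both brackets to zero gives the nullclines N_1 + 1.47N_2 = 361 and 1.72N_1 + N_2 = 502.
Substituting N_2 = 502 - 1.72N_1 into the first: N_1(1 - 1.47·1.72) = 361 - 1.47·502.
So N_1* = -377/-1.53 = 247, and then N_2* = 502 - 1.72·247 = 77.8.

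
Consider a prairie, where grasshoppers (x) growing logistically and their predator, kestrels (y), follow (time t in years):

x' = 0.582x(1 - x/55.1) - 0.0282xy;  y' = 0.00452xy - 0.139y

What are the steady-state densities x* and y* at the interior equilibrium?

From dy/dt = 0 with y > 0: 0.00452x* = 0.139, so x* = 30.8.
Substitute into dx/dt = 0: 0.582(1 - 30.8/55.1) = 0.0282y*.
The bracket is 0.442, giving y* = 0.257/0.0282 = 9.12.

x* ≈ 30.8, y* ≈ 9.12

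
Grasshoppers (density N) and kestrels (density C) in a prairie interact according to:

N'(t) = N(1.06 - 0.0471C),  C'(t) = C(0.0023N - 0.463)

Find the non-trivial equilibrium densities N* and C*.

N* ≈ 201, C* ≈ 22.5

Set dC/dt = 0 with C > 0: 0.0023N - 0.463 = 0, so N* = 0.463/0.0023 = 201.
Set dN/dt = 0 with N > 0: 1.06 - 0.0471C = 0, so C* = 1.06/0.0471 = 22.5.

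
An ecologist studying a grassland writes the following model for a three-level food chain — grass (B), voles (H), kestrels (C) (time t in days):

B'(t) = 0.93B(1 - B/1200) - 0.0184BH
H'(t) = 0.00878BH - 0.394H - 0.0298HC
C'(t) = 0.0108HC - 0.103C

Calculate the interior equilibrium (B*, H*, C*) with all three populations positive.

From dC/dt = 0: 0.0108H* = 0.103, so H* = 9.54.
From dB/dt = 0: 0.93(1 - B*/1200) = 0.0184·9.54, giving B* = 1200·(1 - 0.189) = 974.
From dH/dt = 0: 0.00878·974 - 0.394 = 0.0298C*, so C* = 8.15/0.0298 = 274.

B* ≈ 974, H* ≈ 9.54, C* ≈ 274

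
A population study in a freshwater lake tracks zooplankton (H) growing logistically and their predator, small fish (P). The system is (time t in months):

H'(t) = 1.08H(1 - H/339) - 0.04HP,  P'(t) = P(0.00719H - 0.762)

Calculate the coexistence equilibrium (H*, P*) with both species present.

H* ≈ 106, P* ≈ 18.6

From dP/dt = 0 with P > 0: 0.00719H* = 0.762, so H* = 106.
Substitute into dH/dt = 0: 1.08(1 - 106/339) = 0.04P*.
The bracket is 0.687, giving P* = 0.742/0.04 = 18.6.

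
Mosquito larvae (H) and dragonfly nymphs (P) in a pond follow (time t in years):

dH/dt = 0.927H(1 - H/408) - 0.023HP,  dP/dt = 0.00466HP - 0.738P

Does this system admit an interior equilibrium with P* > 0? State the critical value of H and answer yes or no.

Threshold H = 158; K > 158, so yes, the predator persists.

The predator equation gives dP/dt > 0 only when H > 0.738/0.00466 = 158.
Without the predator, H → K = 408. Since 408 > 158, the predator can invade and persist.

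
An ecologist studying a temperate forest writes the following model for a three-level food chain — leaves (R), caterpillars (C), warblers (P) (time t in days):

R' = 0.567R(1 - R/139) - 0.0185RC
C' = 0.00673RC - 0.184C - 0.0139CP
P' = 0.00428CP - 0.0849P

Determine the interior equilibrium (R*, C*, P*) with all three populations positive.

From dP/dt = 0: 0.00428C* = 0.0849, so C* = 19.8.
From dR/dt = 0: 0.567(1 - R*/139) = 0.0185·19.8, giving R* = 139·(1 - 0.647) = 49.
From dC/dt = 0: 0.00673·49 - 0.184 = 0.0139P*, so P* = 0.146/0.0139 = 10.5.

R* ≈ 49, C* ≈ 19.8, P* ≈ 10.5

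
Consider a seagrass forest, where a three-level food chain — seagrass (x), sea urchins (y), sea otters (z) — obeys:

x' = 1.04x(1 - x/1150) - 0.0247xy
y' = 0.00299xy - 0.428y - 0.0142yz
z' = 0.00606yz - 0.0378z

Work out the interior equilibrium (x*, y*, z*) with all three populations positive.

x* ≈ 980, y* ≈ 6.24, z* ≈ 176

From dz/dt = 0: 0.00606y* = 0.0378, so y* = 6.24.
From dx/dt = 0: 1.04(1 - x*/1150) = 0.0247·6.24, giving x* = 1150·(1 - 0.148) = 980.
From dy/dt = 0: 0.00299·980 - 0.428 = 0.0142z*, so z* = 2.5/0.0142 = 176.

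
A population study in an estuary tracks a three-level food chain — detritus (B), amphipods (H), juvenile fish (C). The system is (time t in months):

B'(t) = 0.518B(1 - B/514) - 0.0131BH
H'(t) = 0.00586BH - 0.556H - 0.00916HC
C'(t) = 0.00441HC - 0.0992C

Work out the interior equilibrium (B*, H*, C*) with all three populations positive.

From dC/dt = 0: 0.00441H* = 0.0992, so H* = 22.5.
From dB/dt = 0: 0.518(1 - B*/514) = 0.0131·22.5, giving B* = 514·(1 - 0.569) = 222.
From dH/dt = 0: 0.00586·222 - 0.556 = 0.00916C*, so C* = 0.743/0.00916 = 81.1.

B* ≈ 222, H* ≈ 22.5, C* ≈ 81.1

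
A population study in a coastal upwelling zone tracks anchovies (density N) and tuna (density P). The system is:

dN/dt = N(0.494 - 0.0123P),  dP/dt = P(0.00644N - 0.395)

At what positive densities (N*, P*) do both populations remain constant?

N* ≈ 61.3, P* ≈ 40.2

Set dP/dt = 0 with P > 0: 0.00644N - 0.395 = 0, so N* = 0.395/0.00644 = 61.3.
Set dN/dt = 0 with N > 0: 0.494 - 0.0123P = 0, so P* = 0.494/0.0123 = 40.2.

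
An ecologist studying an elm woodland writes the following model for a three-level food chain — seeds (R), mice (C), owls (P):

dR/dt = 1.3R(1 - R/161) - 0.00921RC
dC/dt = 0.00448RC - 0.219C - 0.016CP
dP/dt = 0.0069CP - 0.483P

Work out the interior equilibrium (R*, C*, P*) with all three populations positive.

From dP/dt = 0: 0.0069C* = 0.483, so C* = 70.
From dR/dt = 0: 1.3(1 - R*/161) = 0.00921·70, giving R* = 161·(1 - 0.496) = 81.2.
From dC/dt = 0: 0.00448·81.2 - 0.219 = 0.016P*, so P* = 0.145/0.016 = 9.04.

R* ≈ 81.2, C* ≈ 70, P* ≈ 9.04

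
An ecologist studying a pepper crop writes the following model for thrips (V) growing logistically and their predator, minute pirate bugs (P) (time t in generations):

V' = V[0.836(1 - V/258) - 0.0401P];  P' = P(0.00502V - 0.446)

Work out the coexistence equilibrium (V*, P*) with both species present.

V* ≈ 88.8, P* ≈ 13.7

From dP/dt = 0 with P > 0: 0.00502V* = 0.446, so V* = 88.8.
Substitute into dV/dt = 0: 0.836(1 - 88.8/258) = 0.0401P*.
The bracket is 0.656, giving P* = 0.548/0.0401 = 13.7.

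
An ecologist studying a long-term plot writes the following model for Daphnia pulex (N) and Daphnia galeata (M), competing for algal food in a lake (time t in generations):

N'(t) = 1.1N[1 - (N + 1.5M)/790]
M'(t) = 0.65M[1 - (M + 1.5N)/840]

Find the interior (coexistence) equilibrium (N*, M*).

N* ≈ 376, M* ≈ 276

Setting both brackets to zero gives the nullclines N + 1.5M = 790 and 1.5N + M = 840.
Substituting M = 840 - 1.5N into the first: N(1 - 1.5·1.5) = 790 - 1.5·840.
So N* = -470/-1.25 = 376, and then M* = 840 - 1.5·376 = 276.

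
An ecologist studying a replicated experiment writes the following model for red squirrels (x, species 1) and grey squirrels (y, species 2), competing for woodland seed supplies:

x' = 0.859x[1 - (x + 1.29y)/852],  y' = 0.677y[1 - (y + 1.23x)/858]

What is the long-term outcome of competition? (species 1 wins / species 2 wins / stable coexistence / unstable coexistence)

Compare the nullcline intercepts: K1/α12 = 852/1.29 = 660 < K2 = 858; K2/α21 = 858/1.23 = 698 < K1 = 852.
Since both are reversed, neither can invade when rare; the interior point is a saddle.

unstable coexistence (outcome depends on initial conditions)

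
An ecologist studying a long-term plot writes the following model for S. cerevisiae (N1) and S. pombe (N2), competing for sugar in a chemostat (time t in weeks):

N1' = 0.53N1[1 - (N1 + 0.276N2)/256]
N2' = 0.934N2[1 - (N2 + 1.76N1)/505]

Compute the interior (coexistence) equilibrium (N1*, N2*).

N1* ≈ 227, N2* ≈ 106

Setting both brackets to zero gives the nullclines N1 + 0.276N2 = 256 and 1.76N1 + N2 = 505.
Substituting N2 = 505 - 1.76N1 into the first: N1(1 - 0.276·1.76) = 256 - 0.276·505.
So N1* = 117/0.514 = 227, and then N2* = 505 - 1.76·227 = 106.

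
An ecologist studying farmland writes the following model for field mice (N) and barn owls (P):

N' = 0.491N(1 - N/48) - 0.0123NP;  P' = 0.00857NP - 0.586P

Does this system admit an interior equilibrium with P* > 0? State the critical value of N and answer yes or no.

The predator equation gives dP/dt > 0 only when N > 0.586/0.00857 = 68.4.
Without the predator, N → K = 48. Since 48 < 68.4, the predator cannot invade.

Threshold N = 68.4; K < 68.4, so no, the predator goes extinct.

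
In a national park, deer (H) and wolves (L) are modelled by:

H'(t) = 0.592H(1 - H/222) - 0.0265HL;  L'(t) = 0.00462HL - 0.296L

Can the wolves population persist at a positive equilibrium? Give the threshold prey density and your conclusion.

Threshold H = 64.1; K > 64.1, so yes, the predator persists.

The predator equation gives dL/dt > 0 only when H > 0.296/0.00462 = 64.1.
Without the predator, H → K = 222. Since 222 > 64.1, the predator can invade and persist.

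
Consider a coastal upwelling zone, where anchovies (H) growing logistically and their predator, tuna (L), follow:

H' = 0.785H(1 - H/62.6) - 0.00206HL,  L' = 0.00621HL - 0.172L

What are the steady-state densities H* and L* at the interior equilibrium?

From dL/dt = 0 with L > 0: 0.00621H* = 0.172, so H* = 27.7.
Substitute into dH/dt = 0: 0.785(1 - 27.7/62.6) = 0.00206L*.
The bracket is 0.558, giving L* = 0.438/0.00206 = 212.

H* ≈ 27.7, L* ≈ 212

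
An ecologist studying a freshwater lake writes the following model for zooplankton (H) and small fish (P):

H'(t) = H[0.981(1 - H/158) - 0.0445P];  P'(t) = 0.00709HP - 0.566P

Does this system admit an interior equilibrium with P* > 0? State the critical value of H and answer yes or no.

The predator equation gives dP/dt > 0 only when H > 0.566/0.00709 = 79.8.
Without the predator, H → K = 158. Since 158 > 79.8, the predator can invade and persist.

Threshold H = 79.8; K > 79.8, so yes, the predator persists.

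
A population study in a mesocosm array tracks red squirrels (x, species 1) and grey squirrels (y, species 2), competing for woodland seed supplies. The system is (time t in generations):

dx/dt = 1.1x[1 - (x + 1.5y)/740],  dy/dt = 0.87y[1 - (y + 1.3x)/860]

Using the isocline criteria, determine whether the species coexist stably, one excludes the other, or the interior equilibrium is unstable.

Compare the nullcline intercepts: K1/α12 = 740/1.5 = 493 < K2 = 860; K2/α21 = 860/1.3 = 662 < K1 = 740.
Since both are reversed, neither can invade when rare; the interior point is a saddle.

unstable coexistence (outcome depends on initial conditions)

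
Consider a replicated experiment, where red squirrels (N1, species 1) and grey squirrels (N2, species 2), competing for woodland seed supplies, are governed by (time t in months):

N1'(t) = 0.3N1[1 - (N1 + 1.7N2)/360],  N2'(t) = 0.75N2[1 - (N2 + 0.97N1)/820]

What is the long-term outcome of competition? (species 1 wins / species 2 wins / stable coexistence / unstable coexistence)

species 2 excludes species 1

Compare the nullcline intercepts: K1/α12 = 360/1.7 = 212 < K2 = 820; K2/α21 = 820/0.97 = 845 > K1 = 360.
Since the inequalities point opposite ways, species 2 can invade but species 1 cannot.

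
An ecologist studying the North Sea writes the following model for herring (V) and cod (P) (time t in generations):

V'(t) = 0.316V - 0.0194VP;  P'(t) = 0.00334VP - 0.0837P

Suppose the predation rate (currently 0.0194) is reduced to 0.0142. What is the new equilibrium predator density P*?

P* ≈ 22.3

At the interior fixed point, setting dV/dt = 0 with V > 0 fixes P* = (prey growth rate)/(VP coefficient) — independent of the other coefficients.
With the change, P* = 0.316/0.0142 = 22.3; it rises from 16.3.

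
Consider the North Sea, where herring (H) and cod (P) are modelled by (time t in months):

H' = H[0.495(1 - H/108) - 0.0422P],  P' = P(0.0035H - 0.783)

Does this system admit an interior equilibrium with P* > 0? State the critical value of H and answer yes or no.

Threshold H = 224; K < 224, so no, the predator goes extinct.

The predator equation gives dP/dt > 0 only when H > 0.783/0.0035 = 224.
Without the predator, H → K = 108. Since 108 < 224, the predator cannot invade.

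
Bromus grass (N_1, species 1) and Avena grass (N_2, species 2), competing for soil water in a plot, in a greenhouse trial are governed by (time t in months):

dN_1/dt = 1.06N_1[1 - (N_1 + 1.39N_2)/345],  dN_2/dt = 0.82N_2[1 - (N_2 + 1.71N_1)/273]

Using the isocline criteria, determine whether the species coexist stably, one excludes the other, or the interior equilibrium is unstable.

Compare the nullcline intercepts: K1/α12 = 345/1.39 = 248 < K2 = 273; K2/α21 = 273/1.71 = 160 < K1 = 345.
Since both are reversed, neither can invade when rare; the interior point is a saddle.

unstable coexistence (outcome depends on initial conditions)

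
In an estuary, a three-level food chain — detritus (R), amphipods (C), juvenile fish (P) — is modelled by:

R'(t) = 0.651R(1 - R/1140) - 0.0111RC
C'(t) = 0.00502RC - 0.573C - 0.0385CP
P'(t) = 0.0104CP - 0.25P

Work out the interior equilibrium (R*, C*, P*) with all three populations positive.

From dP/dt = 0: 0.0104C* = 0.25, so C* = 24.
From dR/dt = 0: 0.651(1 - R*/1140) = 0.0111·24, giving R* = 1140·(1 - 0.41) = 673.
From dC/dt = 0: 0.00502·673 - 0.573 = 0.0385P*, so P* = 2.8/0.0385 = 72.8.

R* ≈ 673, C* ≈ 24, P* ≈ 72.8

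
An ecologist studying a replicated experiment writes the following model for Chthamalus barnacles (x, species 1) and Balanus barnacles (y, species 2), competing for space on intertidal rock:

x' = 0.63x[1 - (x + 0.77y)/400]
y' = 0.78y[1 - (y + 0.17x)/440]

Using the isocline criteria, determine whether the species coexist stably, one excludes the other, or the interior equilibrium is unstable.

Compare the nullcline intercepts: K1/α12 = 400/0.77 = 519 > K2 = 440; K2/α21 = 440/0.17 = 2590 > K1 = 400.
Since both inequalities hold, each species can invade when rare, so the interior equilibrium is stable.

stable coexistence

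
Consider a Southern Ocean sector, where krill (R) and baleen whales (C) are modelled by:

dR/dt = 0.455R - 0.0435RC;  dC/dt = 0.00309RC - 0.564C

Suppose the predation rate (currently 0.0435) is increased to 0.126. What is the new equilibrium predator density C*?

C* ≈ 3.61

At the interior fixed point, setting dR/dt = 0 with R > 0 fixes C* = (prey growth rate)/(RC coefficient) — independent of the other coefficients.
With the change, C* = 0.455/0.126 = 3.61; it falls from 10.5.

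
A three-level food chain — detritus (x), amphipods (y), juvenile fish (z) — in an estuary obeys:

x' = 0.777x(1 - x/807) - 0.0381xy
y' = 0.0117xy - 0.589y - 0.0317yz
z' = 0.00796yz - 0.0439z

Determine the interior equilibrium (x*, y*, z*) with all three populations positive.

x* ≈ 589, y* ≈ 5.52, z* ≈ 199

From dz/dt = 0: 0.00796y* = 0.0439, so y* = 5.52.
From dx/dt = 0: 0.777(1 - x*/807) = 0.0381·5.52, giving x* = 807·(1 - 0.27) = 589.
From dy/dt = 0: 0.0117·589 - 0.589 = 0.0317z*, so z* = 6.3/0.0317 = 199.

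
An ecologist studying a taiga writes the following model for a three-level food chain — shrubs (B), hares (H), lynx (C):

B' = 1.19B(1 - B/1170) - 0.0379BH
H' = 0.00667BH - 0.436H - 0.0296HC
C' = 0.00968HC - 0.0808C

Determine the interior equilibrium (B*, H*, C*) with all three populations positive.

From dC/dt = 0: 0.00968H* = 0.0808, so H* = 8.35.
From dB/dt = 0: 1.19(1 - B*/1170) = 0.0379·8.35, giving B* = 1170·(1 - 0.266) = 859.
From dH/dt = 0: 0.00667·859 - 0.436 = 0.0296C*, so C* = 5.29/0.0296 = 179.

B* ≈ 859, H* ≈ 8.35, C* ≈ 179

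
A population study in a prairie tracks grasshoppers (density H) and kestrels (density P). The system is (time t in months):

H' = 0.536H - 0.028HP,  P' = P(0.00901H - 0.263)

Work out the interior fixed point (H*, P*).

H* ≈ 29.2, P* ≈ 19.1

Set dP/dt = 0 with P > 0: 0.00901H - 0.263 = 0, so H* = 0.263/0.00901 = 29.2.
Set dH/dt = 0 with H > 0: 0.536 - 0.028P = 0, so P* = 0.536/0.028 = 19.1.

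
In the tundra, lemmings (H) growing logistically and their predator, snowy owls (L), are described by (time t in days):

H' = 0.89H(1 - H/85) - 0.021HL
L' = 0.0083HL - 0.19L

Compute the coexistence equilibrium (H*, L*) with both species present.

H* ≈ 22.9, L* ≈ 31

From dL/dt = 0 with L > 0: 0.0083H* = 0.19, so H* = 22.9.
Substitute into dH/dt = 0: 0.89(1 - 22.9/85) = 0.021L*.
The bracket is 0.731, giving L* = 0.65/0.021 = 31.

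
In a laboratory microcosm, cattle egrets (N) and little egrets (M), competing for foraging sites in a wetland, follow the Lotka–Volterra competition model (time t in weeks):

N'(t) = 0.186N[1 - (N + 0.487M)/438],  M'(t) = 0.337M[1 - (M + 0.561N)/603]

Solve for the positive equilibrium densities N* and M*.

Setting both brackets to zero gives the nullclines N + 0.487M = 438 and 0.561N + M = 603.
Substituting M = 603 - 0.561N into the first: N(1 - 0.487·0.561) = 438 - 0.487·603.
So N* = 144/0.727 = 199, and then M* = 603 - 0.561·199 = 492.

N* ≈ 199, M* ≈ 492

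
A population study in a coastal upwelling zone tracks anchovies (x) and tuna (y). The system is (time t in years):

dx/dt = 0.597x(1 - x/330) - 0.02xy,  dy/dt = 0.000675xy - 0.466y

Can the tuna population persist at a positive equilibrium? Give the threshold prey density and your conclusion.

Threshold x = 690; K < 690, so no, the predator goes extinct.

The predator equation gives dy/dt > 0 only when x > 0.466/0.000675 = 690.
Without the predator, x → K = 330. Since 330 < 690, the predator cannot invade.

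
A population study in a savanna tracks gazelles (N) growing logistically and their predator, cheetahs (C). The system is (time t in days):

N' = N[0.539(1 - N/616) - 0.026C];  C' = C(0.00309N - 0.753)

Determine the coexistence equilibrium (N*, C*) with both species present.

N* ≈ 244, C* ≈ 12.5

From dC/dt = 0 with C > 0: 0.00309N* = 0.753, so N* = 244.
Substitute into dN/dt = 0: 0.539(1 - 244/616) = 0.026C*.
The bracket is 0.604, giving C* = 0.326/0.026 = 12.5.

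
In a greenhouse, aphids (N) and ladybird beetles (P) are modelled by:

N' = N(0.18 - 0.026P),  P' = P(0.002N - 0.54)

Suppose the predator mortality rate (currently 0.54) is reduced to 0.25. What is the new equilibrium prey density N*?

N* ≈ 125

At the interior fixed point, setting dP/dt = 0 with P > 0 fixes N* = (predator death rate)/(NP coefficient) — independent of the other coefficients.
With the change, N* = 0.25/0.002 = 125; it falls from 270.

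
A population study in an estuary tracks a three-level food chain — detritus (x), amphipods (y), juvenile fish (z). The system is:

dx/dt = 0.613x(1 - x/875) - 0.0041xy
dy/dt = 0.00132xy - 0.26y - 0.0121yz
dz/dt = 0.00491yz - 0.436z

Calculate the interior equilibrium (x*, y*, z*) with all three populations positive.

x* ≈ 355, y* ≈ 88.8, z* ≈ 17.3

From dz/dt = 0: 0.00491y* = 0.436, so y* = 88.8.
From dx/dt = 0: 0.613(1 - x*/875) = 0.0041·88.8, giving x* = 875·(1 - 0.594) = 355.
From dy/dt = 0: 0.00132·355 - 0.26 = 0.0121z*, so z* = 0.209/0.0121 = 17.3.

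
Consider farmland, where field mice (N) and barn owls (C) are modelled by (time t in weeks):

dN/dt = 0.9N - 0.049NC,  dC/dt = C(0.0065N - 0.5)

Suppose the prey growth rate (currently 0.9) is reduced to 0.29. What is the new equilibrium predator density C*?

C* ≈ 5.92

At the interior fixed point, setting dN/dt = 0 with N > 0 fixes C* = (prey growth rate)/(NC coefficient) — independent of the other coefficients.
With the change, C* = 0.29/0.049 = 5.92; it falls from 18.4.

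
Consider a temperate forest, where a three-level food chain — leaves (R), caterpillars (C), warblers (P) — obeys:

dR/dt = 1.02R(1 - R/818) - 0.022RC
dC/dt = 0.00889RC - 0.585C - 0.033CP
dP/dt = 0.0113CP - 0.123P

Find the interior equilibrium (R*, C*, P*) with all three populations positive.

R* ≈ 626, C* ≈ 10.9, P* ≈ 151

From dP/dt = 0: 0.0113C* = 0.123, so C* = 10.9.
From dR/dt = 0: 1.02(1 - R*/818) = 0.022·10.9, giving R* = 818·(1 - 0.235) = 626.
From dC/dt = 0: 0.00889·626 - 0.585 = 0.033P*, so P* = 4.98/0.033 = 151.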